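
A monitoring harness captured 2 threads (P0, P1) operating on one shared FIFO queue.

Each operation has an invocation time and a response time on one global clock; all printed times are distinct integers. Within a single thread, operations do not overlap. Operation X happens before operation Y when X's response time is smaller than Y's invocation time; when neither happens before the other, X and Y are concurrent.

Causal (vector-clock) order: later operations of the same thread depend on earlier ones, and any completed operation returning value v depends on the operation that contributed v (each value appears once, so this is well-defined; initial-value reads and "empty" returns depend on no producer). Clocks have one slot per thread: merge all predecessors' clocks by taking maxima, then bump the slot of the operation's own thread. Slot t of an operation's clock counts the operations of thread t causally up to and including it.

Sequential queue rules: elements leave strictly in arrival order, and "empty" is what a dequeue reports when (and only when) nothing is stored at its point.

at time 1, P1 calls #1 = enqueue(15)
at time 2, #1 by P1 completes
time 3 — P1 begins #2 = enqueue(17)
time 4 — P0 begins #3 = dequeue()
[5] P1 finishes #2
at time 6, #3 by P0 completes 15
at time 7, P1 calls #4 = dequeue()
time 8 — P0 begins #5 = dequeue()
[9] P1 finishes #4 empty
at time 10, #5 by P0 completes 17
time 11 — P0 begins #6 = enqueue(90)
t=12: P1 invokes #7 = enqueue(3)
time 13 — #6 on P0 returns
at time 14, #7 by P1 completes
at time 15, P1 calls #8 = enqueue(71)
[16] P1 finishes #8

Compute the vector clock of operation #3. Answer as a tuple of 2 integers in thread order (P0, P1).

(1, 1)

root op #1, invoked 1: fresh clock plus P1's own tick → (0, 1)
merge at #2 (invoked 3): VC(#1)=(0, 1), own-thread bump on P1 → (0, 2)
merge at #3 (invoked 4): VC(#1)=(0, 1), own-thread bump on P0 → (1, 1)
merge at #4 (invoked 7): VC(#2)=(0, 2), own-thread bump on P1 → (0, 3)
merge at #7 (invoked 12): VC(#4)=(0, 3), own-thread bump on P1 → (0, 4)
merge at #5 (invoked 8): VC(#2)=(0, 2), VC(#3)=(1, 1), own-thread bump on P0 → (2, 2)
merge at #8 (invoked 15): VC(#7)=(0, 4), own-thread bump on P1 → (0, 5)
merge at #6 (invoked 11): VC(#5)=(2, 2), own-thread bump on P0 → (3, 2)
target: VC(#3) = (1, 1)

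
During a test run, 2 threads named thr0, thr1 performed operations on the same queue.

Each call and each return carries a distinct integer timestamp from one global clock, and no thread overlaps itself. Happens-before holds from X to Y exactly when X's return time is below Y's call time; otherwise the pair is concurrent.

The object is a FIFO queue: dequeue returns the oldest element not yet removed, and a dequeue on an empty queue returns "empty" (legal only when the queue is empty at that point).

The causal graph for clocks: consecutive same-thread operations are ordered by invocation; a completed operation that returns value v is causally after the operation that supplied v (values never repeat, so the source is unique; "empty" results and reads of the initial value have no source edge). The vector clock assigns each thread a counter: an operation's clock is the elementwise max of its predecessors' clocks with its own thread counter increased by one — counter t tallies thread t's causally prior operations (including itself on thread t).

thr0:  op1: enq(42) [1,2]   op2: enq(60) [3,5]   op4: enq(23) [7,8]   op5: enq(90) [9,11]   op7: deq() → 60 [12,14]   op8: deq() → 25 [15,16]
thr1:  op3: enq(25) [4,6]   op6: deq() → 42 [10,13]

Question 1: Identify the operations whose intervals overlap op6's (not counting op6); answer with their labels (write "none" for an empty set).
Answer: op5, op7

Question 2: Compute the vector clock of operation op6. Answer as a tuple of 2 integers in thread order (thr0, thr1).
Answer: (1, 2)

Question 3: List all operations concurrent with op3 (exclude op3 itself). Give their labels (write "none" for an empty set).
Answer: op2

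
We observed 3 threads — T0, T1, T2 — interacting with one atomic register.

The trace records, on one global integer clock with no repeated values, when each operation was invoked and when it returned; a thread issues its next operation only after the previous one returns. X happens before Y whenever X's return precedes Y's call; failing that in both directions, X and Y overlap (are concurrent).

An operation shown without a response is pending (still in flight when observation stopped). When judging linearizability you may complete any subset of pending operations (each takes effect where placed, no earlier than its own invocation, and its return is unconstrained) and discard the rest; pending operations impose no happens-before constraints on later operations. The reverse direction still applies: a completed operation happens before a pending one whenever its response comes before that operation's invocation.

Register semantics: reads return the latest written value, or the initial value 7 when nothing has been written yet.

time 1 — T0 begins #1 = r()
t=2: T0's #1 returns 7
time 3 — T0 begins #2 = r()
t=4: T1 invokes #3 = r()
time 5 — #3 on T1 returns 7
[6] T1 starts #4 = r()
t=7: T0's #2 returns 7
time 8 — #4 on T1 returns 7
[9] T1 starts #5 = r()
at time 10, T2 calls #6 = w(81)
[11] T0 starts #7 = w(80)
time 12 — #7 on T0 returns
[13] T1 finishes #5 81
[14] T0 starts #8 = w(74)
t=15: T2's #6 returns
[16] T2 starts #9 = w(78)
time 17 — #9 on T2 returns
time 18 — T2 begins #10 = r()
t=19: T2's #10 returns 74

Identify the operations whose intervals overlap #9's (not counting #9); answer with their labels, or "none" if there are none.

#8

#9 runs from 16 to 17; window-overlapping ops are concurrent
#1 [1,2]: before
#2 [3,7]: before
#3 [4,5]: before
#4 [6,8]: before
#5 [9,13]: before
#6 [10,15]: before
#7 [11,12]: before
#8 [14,…): concurrent
#10 [18,19]: after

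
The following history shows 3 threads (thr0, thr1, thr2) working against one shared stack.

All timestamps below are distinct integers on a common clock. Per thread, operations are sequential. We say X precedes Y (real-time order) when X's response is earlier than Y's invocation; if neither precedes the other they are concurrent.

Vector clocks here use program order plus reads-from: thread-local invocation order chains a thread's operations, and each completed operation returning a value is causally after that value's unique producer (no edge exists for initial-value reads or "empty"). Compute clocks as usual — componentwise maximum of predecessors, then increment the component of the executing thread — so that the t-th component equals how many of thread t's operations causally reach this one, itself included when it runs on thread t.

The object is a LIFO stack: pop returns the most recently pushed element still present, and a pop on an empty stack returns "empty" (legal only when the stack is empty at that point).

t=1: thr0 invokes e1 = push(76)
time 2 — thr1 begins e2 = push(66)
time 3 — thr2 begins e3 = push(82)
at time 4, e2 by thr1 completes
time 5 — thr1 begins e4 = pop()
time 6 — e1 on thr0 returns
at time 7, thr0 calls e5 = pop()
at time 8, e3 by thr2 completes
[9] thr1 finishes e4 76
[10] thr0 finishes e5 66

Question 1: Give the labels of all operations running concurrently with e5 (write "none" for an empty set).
e3, e4

overlap test against e5 [7,10]: concurrent iff the interval meets 7..10
e1 [1,6]: before
e2 [2,4]: before
e3 [3,8]: concurrent
e4 [5,9]: concurrent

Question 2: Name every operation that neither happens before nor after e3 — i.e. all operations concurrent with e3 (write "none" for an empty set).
e1, e2, e4, e5

concurrent with e3 ([3,8]): every op whose interval crosses 3..8
e1 [1,6]: concurrent
e2 [2,4]: concurrent
e4 [5,9]: concurrent
e5 [7,10]: concurrent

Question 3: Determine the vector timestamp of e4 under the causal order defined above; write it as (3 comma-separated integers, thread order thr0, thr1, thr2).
(1, 2, 0)

e3 (invocation 3): nothing precedes it; thr2's component alone gives (0, 0, 1)
e2 (invocation 2): nothing precedes it; thr1's component alone gives (0, 1, 0)
e1 (invocation 1): nothing precedes it; thr0's component alone gives (1, 0, 0)
e4, invoked 5, takes VC(e1)=(1, 0, 0), VC(e2)=(0, 1, 0) under max, adds 1 for thr1 → (1, 2, 0)
e5, invoked 7, takes VC(e1)=(1, 0, 0), VC(e2)=(0, 1, 0) under max, adds 1 for thr0 → (2, 1, 0)
target: VC(e4) = (1, 2, 0)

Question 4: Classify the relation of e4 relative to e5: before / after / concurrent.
concurrent

e4 spans [5,9], e5 spans [7,10]
the intervals overlap in both directions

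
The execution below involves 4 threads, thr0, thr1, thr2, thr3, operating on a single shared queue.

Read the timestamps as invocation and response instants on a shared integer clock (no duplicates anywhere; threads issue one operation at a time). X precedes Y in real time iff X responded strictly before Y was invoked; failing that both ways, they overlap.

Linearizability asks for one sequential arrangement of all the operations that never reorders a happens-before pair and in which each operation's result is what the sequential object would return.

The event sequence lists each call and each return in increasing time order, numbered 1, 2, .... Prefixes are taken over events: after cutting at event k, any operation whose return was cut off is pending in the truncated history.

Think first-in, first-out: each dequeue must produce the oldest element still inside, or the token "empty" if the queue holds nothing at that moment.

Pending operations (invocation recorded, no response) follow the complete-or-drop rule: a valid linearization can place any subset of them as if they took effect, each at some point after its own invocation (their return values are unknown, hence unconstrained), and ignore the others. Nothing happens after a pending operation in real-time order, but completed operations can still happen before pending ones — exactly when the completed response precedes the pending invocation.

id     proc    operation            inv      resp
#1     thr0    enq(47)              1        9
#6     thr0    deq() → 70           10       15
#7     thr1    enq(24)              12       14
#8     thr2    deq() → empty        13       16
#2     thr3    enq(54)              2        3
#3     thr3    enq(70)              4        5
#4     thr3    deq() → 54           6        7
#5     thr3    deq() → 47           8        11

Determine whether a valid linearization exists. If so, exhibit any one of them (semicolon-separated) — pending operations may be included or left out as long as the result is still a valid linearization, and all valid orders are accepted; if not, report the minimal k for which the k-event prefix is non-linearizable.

step 1: #2 enq(54) — queue <54>
step 2: #1 enq(47) — queue <54,47>
step 3: #3 enq(70) — queue <54,47,70>
step 4: #4 deq() → 54 — queue <47,70>
step 5: #5 deq() → 47 — queue <70>
step 6: #6 deq() → 70 — queue <>
step 7: #8 deq() → empty — queue <>
step 8: #7 enq(24) — queue <24>

linearizable — witness: #2; #1; #3; #4; #5; #6; #8; #7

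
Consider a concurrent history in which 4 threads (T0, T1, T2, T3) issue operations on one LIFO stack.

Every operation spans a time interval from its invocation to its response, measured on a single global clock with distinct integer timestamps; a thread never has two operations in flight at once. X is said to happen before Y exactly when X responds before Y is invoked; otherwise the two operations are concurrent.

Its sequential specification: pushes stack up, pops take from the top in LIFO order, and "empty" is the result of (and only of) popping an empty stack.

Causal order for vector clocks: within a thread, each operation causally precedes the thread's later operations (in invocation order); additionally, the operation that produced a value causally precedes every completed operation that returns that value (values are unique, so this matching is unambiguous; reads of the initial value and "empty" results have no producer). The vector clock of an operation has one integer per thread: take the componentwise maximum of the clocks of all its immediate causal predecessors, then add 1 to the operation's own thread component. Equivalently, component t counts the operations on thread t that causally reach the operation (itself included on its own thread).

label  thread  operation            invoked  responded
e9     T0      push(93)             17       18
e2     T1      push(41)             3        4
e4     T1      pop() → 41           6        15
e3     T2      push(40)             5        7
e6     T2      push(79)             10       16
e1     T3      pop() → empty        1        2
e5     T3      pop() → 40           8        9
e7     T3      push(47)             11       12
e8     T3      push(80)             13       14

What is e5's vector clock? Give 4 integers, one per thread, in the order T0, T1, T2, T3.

e1, invoked 1, has no incoming edges; only T3's bump applies → (0, 0, 0, 1)
e3, invoked 5, has no incoming edges; only T2's bump applies → (0, 0, 1, 0)
e2, invoked 3, has no incoming edges; only T1's bump applies → (0, 1, 0, 0)
e9, invoked 17, has no incoming edges; only T0's bump applies → (1, 0, 0, 0)
from VC(e3)=(0, 0, 1, 0), e6 (invoked 10) maxes components and bumps T2 → (0, 0, 2, 0)
from VC(e2)=(0, 1, 0, 0), e4 (invoked 6) maxes components and bumps T1 → (0, 2, 0, 0)
from VC(e1)=(0, 0, 0, 1), VC(e3)=(0, 0, 1, 0), e5 (invoked 8) maxes components and bumps T3 → (0, 0, 1, 2)
from VC(e5)=(0, 0, 1, 2), e7 (invoked 11) maxes components and bumps T3 → (0, 0, 1, 3)
from VC(e7)=(0, 0, 1, 3), e8 (invoked 13) maxes components and bumps T3 → (0, 0, 1, 4)
target: VC(e5) = (0, 0, 1, 2)

(0, 0, 1, 2)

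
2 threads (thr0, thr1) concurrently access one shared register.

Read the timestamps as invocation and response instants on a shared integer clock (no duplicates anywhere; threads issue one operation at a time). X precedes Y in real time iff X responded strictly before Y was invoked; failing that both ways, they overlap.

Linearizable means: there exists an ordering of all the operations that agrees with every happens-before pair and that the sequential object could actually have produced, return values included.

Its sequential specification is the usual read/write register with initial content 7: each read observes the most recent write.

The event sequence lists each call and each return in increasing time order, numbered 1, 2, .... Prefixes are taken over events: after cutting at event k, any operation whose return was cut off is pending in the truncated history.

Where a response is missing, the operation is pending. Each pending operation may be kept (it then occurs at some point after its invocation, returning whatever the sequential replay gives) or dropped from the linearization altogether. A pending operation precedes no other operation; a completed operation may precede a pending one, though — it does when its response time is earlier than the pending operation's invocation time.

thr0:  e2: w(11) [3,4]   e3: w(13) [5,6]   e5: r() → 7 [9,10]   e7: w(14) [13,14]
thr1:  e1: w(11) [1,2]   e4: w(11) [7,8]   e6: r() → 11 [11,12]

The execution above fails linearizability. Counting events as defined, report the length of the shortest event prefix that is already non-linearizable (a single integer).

10

one valid order for events 1..9 is e1, e2, e3, e4:
step 1: e1 w(11) — value 11
step 2: e2 w(11) — value 11
step 3: e3 w(13) — value 13
step 4: e4 w(11) — value 11
include event 10 — e5 responding at 10 — and every candidate order breaks
one such order, e1, e2, e3, e4, e5, breaks at step 5 where e5 r() → 7 is illegal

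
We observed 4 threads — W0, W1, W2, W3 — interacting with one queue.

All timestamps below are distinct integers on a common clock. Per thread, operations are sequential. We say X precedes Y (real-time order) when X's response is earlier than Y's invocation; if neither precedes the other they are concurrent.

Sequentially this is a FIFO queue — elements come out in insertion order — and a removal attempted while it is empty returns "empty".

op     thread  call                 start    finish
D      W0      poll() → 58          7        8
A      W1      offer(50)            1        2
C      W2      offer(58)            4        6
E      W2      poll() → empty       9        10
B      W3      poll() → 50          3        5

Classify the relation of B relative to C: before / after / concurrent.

B spans [3,5], C spans [4,6]
the intervals overlap in both directions

concurrent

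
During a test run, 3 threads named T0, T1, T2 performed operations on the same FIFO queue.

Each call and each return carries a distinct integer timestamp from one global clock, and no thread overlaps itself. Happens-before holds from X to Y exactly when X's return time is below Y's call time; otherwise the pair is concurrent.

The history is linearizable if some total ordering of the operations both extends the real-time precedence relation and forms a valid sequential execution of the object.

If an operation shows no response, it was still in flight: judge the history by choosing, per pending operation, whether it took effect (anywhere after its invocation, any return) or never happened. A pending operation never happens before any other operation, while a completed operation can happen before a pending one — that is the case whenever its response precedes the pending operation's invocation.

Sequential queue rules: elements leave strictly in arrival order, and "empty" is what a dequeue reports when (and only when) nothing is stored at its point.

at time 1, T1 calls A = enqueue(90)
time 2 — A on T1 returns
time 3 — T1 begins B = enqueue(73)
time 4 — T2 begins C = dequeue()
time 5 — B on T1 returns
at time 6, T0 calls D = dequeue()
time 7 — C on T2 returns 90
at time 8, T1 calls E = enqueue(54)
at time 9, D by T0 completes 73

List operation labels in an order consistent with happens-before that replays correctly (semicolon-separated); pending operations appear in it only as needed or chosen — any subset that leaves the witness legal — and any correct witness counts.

A; B; C; D

step 1: A enqueue(90) — queue <90>
step 2: B enqueue(73) — queue <90,73>
step 3: C dequeue() → 90 — queue <73>
step 4: D dequeue() → 73 — queue <>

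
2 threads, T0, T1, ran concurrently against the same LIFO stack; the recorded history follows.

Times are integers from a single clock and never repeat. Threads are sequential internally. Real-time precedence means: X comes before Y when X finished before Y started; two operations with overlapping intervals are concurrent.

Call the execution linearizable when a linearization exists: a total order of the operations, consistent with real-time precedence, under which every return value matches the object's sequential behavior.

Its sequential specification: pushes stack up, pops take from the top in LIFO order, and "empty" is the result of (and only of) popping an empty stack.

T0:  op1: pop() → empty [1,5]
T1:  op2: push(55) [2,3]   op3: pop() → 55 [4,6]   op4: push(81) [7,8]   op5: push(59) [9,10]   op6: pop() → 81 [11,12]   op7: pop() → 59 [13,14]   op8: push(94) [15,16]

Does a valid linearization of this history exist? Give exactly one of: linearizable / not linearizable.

the violation lands at event 12, op6's response at time 12: events 1..11 linearize, events 1..12 do not
6 completed operations, 3 real-time-consistent orders — every LIFO stack replay fails
take op1, op2, op3, op4, op5, op6: step 6 already fails, because op6 pop() → 81 cannot occur there
take op2, op1, op3, op4, op5, op6: step 2 already fails, because op1 pop() → empty cannot occur there

not linearizable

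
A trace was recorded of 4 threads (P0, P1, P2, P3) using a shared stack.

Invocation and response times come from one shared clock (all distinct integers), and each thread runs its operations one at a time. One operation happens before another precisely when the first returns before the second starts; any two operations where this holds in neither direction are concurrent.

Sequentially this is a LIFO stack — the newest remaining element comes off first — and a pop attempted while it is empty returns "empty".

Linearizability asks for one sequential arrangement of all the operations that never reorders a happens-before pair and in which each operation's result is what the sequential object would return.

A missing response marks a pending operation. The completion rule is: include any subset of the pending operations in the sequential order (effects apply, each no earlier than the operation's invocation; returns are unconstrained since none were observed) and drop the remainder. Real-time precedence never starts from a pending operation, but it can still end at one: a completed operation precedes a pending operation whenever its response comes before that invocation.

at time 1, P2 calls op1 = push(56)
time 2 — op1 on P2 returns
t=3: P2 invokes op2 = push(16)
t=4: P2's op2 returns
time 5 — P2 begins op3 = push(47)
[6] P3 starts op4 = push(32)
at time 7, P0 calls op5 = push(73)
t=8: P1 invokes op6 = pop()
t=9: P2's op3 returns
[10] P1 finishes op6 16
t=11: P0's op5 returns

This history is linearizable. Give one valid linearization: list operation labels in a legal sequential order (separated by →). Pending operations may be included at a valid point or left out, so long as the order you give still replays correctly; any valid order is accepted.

op1 → op2 → op6 → op3 → op4 → op5

after step 1 (op1 push(56)): stack <56>
after step 2 (op2 push(16)): stack <56,16>
after step 3 (op6 pop() → 16): stack <56>
after step 4 (op3 push(47)): stack <56,47>
after step 5 (op4 push(32) (pending, included)): stack <56,47,32>
after step 6 (op5 push(73)): stack <56,47,32,73>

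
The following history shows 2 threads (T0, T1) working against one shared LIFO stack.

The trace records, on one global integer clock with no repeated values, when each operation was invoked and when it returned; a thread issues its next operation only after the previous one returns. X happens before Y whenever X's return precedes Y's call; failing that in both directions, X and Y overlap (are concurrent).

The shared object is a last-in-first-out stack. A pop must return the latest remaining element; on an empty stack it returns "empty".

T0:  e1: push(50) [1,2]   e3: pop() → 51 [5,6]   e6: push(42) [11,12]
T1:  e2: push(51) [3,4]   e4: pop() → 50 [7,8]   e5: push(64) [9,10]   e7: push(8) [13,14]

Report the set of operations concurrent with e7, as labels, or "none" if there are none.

none

e7 spans [13,14]: anything still running between times 13 and 14 counts as concurrent
e1 [1,2]: before
e2 [3,4]: before
e3 [5,6]: before
e4 [7,8]: before
e5 [9,10]: before
e6 [11,12]: before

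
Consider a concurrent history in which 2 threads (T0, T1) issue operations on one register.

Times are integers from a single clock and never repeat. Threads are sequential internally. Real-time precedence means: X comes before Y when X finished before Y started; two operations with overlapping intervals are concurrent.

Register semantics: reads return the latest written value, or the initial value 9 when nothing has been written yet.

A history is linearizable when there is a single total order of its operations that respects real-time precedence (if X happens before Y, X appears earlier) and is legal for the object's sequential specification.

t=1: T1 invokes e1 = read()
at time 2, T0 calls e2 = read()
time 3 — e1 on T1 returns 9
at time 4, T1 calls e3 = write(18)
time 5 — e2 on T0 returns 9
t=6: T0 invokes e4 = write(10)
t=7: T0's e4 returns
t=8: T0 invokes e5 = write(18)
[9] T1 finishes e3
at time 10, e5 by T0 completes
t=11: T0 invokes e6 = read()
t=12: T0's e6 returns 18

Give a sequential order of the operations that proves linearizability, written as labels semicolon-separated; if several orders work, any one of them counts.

step 1: e1 read() → 9 — value 9
step 2: e2 read() → 9 — value 9
step 3: e3 write(18) — value 18
step 4: e4 write(10) — value 10
step 5: e5 write(18) — value 18
step 6: e6 read() → 18 — value 18

e1; e2; e3; e4; e5; e6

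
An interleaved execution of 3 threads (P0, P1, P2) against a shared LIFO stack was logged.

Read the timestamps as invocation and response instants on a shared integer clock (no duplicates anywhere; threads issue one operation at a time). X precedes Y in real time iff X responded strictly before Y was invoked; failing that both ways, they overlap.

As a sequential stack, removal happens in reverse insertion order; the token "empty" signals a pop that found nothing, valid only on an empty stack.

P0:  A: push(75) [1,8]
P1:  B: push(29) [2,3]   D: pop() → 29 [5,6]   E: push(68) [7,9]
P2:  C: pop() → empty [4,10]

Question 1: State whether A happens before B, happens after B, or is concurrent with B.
Answer: concurrent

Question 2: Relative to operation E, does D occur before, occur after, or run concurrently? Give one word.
Answer: before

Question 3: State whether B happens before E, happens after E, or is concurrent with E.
Answer: before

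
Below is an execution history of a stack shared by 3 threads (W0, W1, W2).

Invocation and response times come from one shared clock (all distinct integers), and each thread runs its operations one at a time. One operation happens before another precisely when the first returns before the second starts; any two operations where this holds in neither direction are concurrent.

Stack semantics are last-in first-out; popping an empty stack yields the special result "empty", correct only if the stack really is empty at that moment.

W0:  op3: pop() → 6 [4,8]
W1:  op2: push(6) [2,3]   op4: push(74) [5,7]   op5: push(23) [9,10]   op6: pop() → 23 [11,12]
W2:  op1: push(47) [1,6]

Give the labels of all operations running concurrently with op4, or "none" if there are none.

op1, op3

op4 spans [5,7]; an op avoiding the whole window 5..7 is ordered, any other is concurrent
op1 [1,6]: concurrent
op2 [2,3]: before
op3 [4,8]: concurrent
op5 [9,10]: after
op6 [11,12]: after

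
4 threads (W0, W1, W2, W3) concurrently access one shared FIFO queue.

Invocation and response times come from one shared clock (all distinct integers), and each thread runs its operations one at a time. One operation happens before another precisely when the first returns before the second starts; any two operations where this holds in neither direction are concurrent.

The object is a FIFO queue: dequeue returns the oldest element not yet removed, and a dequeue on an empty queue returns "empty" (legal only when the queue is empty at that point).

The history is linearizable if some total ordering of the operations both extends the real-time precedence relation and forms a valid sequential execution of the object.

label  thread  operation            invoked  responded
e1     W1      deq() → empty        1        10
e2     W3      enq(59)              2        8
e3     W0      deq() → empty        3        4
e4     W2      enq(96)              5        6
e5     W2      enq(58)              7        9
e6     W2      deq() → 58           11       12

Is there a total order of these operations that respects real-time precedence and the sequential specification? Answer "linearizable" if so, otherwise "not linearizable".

events 1..11 are fine; event 12 — the response of e6 at time 12 — makes the prefix non-linearizable
all 20 real-time-respecting orders fail — 6 completed FIFO queue operations, no legal replay
sample order e1, e2, e3, e4, e5, e6 stalls at step 3 — e3 deq() → empty has no legal effect
sample order e1, e3, e2, e4, e5, e6 stalls at step 6 — e6 deq() → 58 has no legal effect

not linearizable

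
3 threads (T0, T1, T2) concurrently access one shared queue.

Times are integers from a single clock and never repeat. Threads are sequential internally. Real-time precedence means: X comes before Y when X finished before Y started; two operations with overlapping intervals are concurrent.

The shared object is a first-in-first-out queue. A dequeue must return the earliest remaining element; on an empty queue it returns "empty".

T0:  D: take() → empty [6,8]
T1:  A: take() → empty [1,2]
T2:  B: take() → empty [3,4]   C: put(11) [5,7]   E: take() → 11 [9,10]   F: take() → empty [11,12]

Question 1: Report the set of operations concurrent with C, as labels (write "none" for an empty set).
overlap test against C [5,7]: concurrent iff the interval meets 5..7
A [1,2]: before
B [3,4]: before
D [6,8]: concurrent
E [9,10]: after
F [11,12]: after

D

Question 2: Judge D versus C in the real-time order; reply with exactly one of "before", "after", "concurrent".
D spans [6,8], C spans [5,7]
the intervals overlap in both directions

concurrent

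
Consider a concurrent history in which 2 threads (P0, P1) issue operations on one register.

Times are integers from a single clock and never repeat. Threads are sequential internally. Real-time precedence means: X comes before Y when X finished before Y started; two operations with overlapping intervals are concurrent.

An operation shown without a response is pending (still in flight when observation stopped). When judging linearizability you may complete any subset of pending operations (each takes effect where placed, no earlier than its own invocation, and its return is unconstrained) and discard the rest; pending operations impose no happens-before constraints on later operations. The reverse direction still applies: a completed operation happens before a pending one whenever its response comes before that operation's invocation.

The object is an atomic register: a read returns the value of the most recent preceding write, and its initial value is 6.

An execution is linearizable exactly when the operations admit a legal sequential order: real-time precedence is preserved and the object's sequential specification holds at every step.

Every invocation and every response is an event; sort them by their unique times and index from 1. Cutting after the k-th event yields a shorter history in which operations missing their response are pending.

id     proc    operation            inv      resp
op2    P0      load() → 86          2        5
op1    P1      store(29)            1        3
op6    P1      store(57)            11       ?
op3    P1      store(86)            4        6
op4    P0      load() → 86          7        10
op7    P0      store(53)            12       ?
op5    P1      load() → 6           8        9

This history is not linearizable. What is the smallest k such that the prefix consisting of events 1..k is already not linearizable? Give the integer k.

one valid order for events 1..8 is op1, op3, op2:
1. op1 store(29), leaving value 29
2. op3 store(86), leaving value 86
3. op2 load() → 86, leaving value 86
adding event 9 (op5 responds at 9) leaves no legal real-time order
completion choices over the 1 pending operation (op4) were checked; none helps
sample order op1, op2, op3, op5 (pending dropped) stalls at step 2 — op2 load() → 86 has no legal effect
sample order op1, op3, op2, op5 (pending dropped) stalls at step 4 — op5 load() → 6 has no legal effect

9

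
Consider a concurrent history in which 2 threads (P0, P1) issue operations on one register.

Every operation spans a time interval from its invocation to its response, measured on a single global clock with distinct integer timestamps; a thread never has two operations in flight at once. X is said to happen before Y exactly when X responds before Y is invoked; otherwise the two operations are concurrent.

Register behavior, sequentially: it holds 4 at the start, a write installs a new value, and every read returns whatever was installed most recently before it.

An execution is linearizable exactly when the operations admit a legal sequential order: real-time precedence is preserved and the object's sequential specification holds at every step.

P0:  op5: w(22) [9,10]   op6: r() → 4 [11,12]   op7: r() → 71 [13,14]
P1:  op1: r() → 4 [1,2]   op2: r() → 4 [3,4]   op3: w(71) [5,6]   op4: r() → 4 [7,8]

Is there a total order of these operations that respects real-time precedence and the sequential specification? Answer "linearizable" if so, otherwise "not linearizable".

not linearizable

the violation lands at event 8, op4's response at time 8: events 1..7 linearize, events 1..8 do not
the completed operations (4 total) allow one real-time order; the register replay rejects it
take op1, op2, op3, op4: step 4 already fails, because op4 r() → 4 cannot occur there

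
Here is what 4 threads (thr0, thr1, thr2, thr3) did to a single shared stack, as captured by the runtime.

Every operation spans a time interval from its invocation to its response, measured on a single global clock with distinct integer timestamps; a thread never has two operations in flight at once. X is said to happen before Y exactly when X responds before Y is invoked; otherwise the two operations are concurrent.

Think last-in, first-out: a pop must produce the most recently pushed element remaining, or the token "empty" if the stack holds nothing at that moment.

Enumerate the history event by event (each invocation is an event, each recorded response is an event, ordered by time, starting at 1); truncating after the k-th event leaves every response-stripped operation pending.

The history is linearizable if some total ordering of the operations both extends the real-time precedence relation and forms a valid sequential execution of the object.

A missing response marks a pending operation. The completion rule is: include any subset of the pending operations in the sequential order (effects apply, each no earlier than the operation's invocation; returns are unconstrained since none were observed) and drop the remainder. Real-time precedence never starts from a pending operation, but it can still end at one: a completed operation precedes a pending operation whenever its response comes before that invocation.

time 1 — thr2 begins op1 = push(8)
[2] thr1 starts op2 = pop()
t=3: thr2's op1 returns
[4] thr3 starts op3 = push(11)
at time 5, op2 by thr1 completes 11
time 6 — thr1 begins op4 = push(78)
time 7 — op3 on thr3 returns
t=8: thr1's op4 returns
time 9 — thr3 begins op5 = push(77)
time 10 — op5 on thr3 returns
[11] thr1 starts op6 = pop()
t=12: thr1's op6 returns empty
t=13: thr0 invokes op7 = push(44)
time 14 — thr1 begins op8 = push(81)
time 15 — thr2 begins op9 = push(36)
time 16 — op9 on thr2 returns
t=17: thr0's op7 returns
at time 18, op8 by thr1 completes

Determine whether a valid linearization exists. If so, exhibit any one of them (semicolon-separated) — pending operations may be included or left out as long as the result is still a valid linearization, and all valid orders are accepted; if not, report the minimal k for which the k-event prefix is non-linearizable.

not linearizable — minimal violating prefix: 12 events

already the first 12 events (up to op6's response at time 12) admit no linearization; the first 11 still do
real-time-consistent orders of the 6 completed operations: 5 — all fail the stack replay
e.g. op1, op2, op3, op4, op5, op6: illegal at step 2, since op2 pop() → 11 cannot apply there
e.g. op1, op2, op4, op3, op5, op6: illegal at step 2, since op2 pop() → 11 cannot apply there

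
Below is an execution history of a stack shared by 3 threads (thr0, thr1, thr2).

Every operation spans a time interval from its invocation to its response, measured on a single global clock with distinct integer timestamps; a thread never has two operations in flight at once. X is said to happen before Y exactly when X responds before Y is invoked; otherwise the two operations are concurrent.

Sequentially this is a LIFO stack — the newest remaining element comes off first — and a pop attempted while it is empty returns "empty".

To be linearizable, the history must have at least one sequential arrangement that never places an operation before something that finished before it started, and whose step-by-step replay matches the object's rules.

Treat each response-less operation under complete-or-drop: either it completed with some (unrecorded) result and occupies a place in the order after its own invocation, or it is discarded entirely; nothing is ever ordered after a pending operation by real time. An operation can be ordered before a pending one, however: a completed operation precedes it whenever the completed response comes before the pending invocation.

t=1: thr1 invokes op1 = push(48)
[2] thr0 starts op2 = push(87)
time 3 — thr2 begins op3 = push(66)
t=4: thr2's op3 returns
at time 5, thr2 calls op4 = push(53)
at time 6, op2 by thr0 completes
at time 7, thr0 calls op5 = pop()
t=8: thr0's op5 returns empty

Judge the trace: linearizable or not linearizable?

prefix check: 1..7 passes, 1..8 fails once op5's time-8 response joins
every one of the 2 real-time-consistent orders over 3 completed stack ops fails the sequential spec
completion choices over the 2 pending operations (op1, op4) were checked; none helps
for example op2, op3, op5 (pending dropped) fails at step 3: op5 pop() → empty is not legal there
for example op3, op2, op5 (pending dropped) fails at step 3: op5 pop() → empty is not legal there

not linearizable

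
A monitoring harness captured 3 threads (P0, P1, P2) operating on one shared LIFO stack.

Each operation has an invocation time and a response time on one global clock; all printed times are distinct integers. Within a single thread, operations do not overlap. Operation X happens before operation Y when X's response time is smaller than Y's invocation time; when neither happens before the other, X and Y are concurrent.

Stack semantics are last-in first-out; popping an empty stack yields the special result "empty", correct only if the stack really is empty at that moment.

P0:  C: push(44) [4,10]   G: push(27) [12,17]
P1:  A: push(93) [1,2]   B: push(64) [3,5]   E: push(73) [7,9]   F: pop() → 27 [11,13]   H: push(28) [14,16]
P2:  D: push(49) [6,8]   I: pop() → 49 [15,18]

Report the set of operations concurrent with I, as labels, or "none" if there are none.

concurrent with I ([15,18]): every op whose interval crosses 15..18
A [1,2]: before
B [3,5]: before
C [4,10]: before
D [6,8]: before
E [7,9]: before
F [11,13]: before
G [12,17]: concurrent
H [14,16]: concurrent

G, H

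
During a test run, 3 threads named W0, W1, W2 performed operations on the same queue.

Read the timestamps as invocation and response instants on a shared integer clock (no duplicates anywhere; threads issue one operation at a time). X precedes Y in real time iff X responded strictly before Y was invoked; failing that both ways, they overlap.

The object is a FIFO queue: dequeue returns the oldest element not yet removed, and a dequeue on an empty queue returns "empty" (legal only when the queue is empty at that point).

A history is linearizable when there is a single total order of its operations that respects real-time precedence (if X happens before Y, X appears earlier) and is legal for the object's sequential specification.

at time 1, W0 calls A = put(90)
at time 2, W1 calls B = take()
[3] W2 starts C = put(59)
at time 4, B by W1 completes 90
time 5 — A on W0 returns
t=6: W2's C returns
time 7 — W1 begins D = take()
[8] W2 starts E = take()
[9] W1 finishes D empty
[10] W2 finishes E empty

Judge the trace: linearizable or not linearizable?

prefix check: 1..9 passes, 1..10 fails once E's time-10 response joins
the 5 completed operations admit 12 real-time orders; each fails the queue replay
for example A, B, C, D, E fails at step 4: D take() → empty is not legal there
for example A, B, C, E, D fails at step 4: E take() → empty is not legal there

not linearizable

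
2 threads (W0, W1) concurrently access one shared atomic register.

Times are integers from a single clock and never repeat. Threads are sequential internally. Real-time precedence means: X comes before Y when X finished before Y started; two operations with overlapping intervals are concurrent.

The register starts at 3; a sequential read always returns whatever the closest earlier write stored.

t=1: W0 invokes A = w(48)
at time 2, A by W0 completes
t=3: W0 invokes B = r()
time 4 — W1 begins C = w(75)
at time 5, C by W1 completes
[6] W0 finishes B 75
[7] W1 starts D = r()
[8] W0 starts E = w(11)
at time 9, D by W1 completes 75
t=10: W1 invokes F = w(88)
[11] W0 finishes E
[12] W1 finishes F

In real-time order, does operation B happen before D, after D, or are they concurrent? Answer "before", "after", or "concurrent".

before

B spans [3,6], D spans [7,9]
resp(B)=6 < inv(D)=7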